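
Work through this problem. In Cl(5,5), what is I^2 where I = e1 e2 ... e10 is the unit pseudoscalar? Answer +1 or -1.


The pseudoscalar I = e1...e_n (product of all n generators) of Cl(p,q) satisfies I^2 = (-1)^(q + n(n-1)/2).
p = 5, q = 5, n = p + q = 10
n(n-1)/2 = 10 * 9 / 2 = 45
Exponent = q + n(n-1)/2 = 5 + 45 = 50
I^2 = (-1)^50 = +1


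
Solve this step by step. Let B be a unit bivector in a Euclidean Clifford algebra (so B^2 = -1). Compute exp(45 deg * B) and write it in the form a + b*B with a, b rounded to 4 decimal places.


For a unit bivector B with B^2 = -1, the exponential series gives
e^(theta*B) = cos(theta) + sin(theta)*B (the GA analogue of Euler's formula).
theta = 45 degrees = 0.785398 rad
cos(45 deg) = 0.7071
sin(45 deg) = 0.7071
exp(theta*B) = 0.7071 + 0.7071*B


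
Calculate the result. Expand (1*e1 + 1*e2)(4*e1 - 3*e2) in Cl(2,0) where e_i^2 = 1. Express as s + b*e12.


Expand: (1*e1 + 1*e2)(4*e1 - 3*e2)
= 1*4*e1e1 + 1*(-3)*e1e2 + 1*4*e2e1 + 1*(-3)*e2e2
Using e1^2 = e2^2 = 1, e2e1 = -e1e2:
Scalar part s = 1*4 + 1*(-3) = 4 + (-3) = 1
Bivector part b = 1*(-3) - 1*4 = -3 - 4 = -7
uv = 1 - 7*e12


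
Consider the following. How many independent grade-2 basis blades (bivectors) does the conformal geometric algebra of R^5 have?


The conformal model of R^5 uses Cl(6,1) with m = 5 + 2 = 7 generators.
Number of grade-2 blades = C(m, 2) = C(7, 2)
= 7*6/2 = 21


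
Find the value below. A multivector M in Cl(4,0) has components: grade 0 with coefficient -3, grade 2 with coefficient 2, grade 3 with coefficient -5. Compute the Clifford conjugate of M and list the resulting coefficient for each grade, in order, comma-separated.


Clifford conjugate sign for grade k: (-1)^(k(k+1)/2)
Grade 0: (-1)^(0*1/2) = (-1)^0 = 1, coeff -3 -> -3
Grade 2: (-1)^(2*3/2) = (-1)^3 = -1, coeff 2 -> -2
Grade 3: (-1)^(3*4/2) = (-1)^6 = 1, coeff -5 -> -5
Conjugated coefficients: -3, -2, -5


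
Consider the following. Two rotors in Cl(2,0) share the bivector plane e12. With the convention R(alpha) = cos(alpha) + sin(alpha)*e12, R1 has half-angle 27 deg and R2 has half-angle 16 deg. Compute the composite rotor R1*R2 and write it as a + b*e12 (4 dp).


Same-plane rotors commute and their half-angles add:
R1*R2 = cos(a1 + a2) + sin(a1 + a2)*e12.
a1 + a2 = 27 + 16 = 43 deg
cos(43 deg) = 0.7314
sin(43 deg) = 0.6820
R1*R2 = 0.7314 + 0.6820*e12


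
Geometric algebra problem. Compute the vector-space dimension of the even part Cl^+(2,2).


Even subalgebra dimension = 2^(n-1)
n = 2 + 2 = 4
2^(4 - 1) = 2^3 = 8
Verification: sum of C(4,k) for even k = 1 + 6 + 1 = 8
Result = 8


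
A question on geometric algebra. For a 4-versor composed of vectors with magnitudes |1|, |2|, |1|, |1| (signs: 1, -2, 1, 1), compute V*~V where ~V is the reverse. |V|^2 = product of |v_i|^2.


Each vector v_i has |v_i|^2 = s_i^2
Squared scales: 1^2 = 1, (-2)^2 = 4, 1^2 = 1, 1^2 = 1
|V|^2 = 1 * 4 * 1 * 1
= 4


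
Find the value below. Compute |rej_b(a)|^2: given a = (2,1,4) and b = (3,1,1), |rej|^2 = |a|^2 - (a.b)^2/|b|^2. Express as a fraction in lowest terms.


|a|^2 = 2^2 + 1^2 + 4^2 = 21
|b|^2 = 3^2 + 1^2 + 1^2 = 11
a . b = 2*3 + 1*1 + 4*1 = 11
(a.b)^2 = 11^2 = 121
|rej|^2 = 21 - 121/11
= (231 - 121)/11
= 110/11
In lowest terms: 10/1


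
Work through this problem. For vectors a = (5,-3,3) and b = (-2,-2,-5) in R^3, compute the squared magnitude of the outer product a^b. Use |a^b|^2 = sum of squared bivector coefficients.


a wedge b = (a1*b2 - a2*b1)*e12 + (a1*b3 - a3*b1)*e13 + (a2*b3 - a3*b2)*e23
e12 coeff: 5*(-2) - (-3)*(-2) = -10 - 6 = -16
e13 coeff: 5*(-5) - 3*(-2) = -25 - (-6) = -19
e23 coeff: (-3)*(-5) - 3*(-2) = 15 - (-6) = 21
|a wedge b|^2 = (-16)^2 + (-19)^2 + 21^2
= 256 + 361 + 441
= 1058


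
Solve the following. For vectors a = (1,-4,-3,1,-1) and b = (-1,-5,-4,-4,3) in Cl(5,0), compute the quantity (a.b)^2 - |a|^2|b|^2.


a . b = 1*(-1) + (-4)*(-5) + (-3)*(-4) + 1*(-4) + (-1)*3
= -1 + 20 + 12 + (-4) + (-3) = 24
|a|^2 = 1^2 + (-4)^2 + (-3)^2 + 1^2 + (-1)^2 = 28
|b|^2 = (-1)^2 + (-5)^2 + (-4)^2 + (-4)^2 + 3^2 = 67
(a.b)^2 = 24^2 = 576
|a|^2 * |b|^2 = 28 * 67 = 1876
Result = 576 - 1876 = -1300


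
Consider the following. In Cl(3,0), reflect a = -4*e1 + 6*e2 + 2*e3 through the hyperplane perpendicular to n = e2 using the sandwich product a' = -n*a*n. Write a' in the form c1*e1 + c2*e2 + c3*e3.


Reflection formula: a' = -n*a*n, with n = e2 (unit vector, n^2 = 1).
For reflection through hyperplane perp to e2:
The component along e2 flips sign, others stay.
a = (-4, 6, 2)
a' = (-4, -6, 2)
a' = -4*e1 - 6*e2 + 2*e3


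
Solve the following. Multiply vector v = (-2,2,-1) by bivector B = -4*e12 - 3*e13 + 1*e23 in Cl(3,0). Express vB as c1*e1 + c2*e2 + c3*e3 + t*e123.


vB has grade-1 (vector) and grade-3 (trivector) parts: vB = (v _| B) + (v ^ B).
Vector part <vB>_1:
  e1: -v2*b12 - v3*b13 = -(2)*(-4) - (-1)*(-3) = 5
  e2: v1*b12 - v3*b23 = (-2)*(-4) - (-1)*(1) = 9
  e3: v1*b13 + v2*b23 = (-2)*(-3) + (2)*(1) = 8
Trivector part <vB>_3:
  e123: v1*b23 - v2*b13 + v3*b12 = (-2)*(1) - (2)*(-3) + (-1)*(-4) = 8
vB = 5*e1 + 9*e2 + 8*e3 + 8*e123


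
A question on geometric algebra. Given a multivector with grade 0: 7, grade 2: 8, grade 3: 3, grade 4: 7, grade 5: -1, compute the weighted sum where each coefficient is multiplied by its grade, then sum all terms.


Grade-weighted sum = sum of grade_k * coefficient_k
0*7 = 0
2*8 = 16
3*3 = 9
4*7 = 28
5*(-1) = -5
Total = 0 + 16 + 9 + 28 + (-5) = 48


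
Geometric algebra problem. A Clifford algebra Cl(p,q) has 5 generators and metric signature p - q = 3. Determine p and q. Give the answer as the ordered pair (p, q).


We need p + q = 5 and p - q = 3.
Adding: 2p = 5 + 3 = 8, so p = 4.
Then q = 5 - 4 = 1.
(p, q) = (4, 1)


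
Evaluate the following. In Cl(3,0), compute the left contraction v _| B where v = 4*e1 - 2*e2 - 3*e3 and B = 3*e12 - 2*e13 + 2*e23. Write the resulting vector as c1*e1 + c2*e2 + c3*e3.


Left contraction v _| B = <vB>_1 (grade-1 part of the geometric product vB).
Using e1_|e12 = e2, e2_|e12 = -e1, e1_|e13 = e3, e3_|e13 = -e1, e2_|e23 = e3, e3_|e23 = -e2:
e1 coeff: -v2*b12 - v3*b13 = -(-2)*(3) - (-3)*(-2) = 0
e2 coeff: v1*b12 - v3*b23 = (4)*(3) - (-3)*(2) = 18
e3 coeff: v1*b13 + v2*b23 = (4)*(-2) + (-2)*(2) = -12
v _| B = 0*e1 + 18*e2 - 12*e3


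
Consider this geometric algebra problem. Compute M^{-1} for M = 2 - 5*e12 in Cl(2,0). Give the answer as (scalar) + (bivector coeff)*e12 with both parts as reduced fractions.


M = 2 - 5*e12, where e12^2 = -1.
Since M commutes with its reverse ~M = a - b*e12, M * ~M = a^2 - b^2*e12^2 = a^2 + b^2.
So M^{-1} = ~M / (a^2 + b^2) = (a - b*e12)/(a^2 + b^2).
a^2 + b^2 = 4 + 25 = 29
Scalar part = 2/29 = 2/29
Bivector coeff = 5/29 = 5/29
M^{-1} = 2/29 + 5/29*e12


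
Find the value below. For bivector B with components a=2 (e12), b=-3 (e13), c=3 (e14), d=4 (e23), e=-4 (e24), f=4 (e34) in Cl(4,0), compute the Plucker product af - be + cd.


Plucker relation: af - be + cd
a*f = 2*4 = 8
b*e = (-3)*(-4) = 12
c*d = 3*4 = 12
af - be + cd = 8 - 12 + 12
= 8


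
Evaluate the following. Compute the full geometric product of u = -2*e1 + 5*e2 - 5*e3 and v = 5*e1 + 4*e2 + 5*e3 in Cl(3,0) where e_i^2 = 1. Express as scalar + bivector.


In Cl(3,0): e_i^2 = 1, e_ie_j = -e_je_i for i != j.
Scalar part = u . v = (-2)*5 + 5*4 + (-5)*5
= -10 + 20 + (-25) = -15
e12 coeff = (-2)*4 - 5*5 = -8 - 25 = -33
e13 coeff = (-2)*5 - (-5)*5 = -10 - (-25) = 15
e23 coeff = 5*5 - (-5)*4 = 25 - (-20) = 45
uv = -15 - 33*e12 + 15*e13 + 45*e23


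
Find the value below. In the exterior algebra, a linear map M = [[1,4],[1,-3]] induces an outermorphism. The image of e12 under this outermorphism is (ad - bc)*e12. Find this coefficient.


The outermorphism of a linear map f sends e1^e2 to f(e1)^f(e2).
f(e1) = 1*e1 + 1*e2
f(e2) = 4*e1 - 3*e2
f(e1) ^ f(e2) = (1*e1 + 1*e2) ^ (4*e1 - 3*e2)
= 1*(-3)*e12 + 1*4*e21
= (-3 - 4)*e12
= -7*e12
Coefficient = -7


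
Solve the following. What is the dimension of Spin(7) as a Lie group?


Spin(n) double-covers SO(n); both have Lie algebra so(n) of dimension n(n-1)/2.
n = 7
n(n-1) = 7 * 6 = 42
dim Spin(7) = 42/2 = 21


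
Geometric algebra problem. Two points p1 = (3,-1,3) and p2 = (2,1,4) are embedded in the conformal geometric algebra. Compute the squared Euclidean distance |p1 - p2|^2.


p1 - p2 = (1, -2, -1)
|p1 - p2|^2 = 1^2 + (-2)^2 + (-1)^2
= 1 + 4 + 1
= 6


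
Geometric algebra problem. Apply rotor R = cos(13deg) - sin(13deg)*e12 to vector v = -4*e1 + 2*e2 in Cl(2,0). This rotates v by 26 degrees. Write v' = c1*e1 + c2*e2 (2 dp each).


Rotor R = cos(13deg) - sin(13deg)*e12
Rotation angle theta = 2 * 13 = 26 degrees
v' = R*v*~R rotates v by theta.
cos(26deg) = 0.8988, sin(26deg) = 0.4384
v'_1 = -4*cos(26deg) - 2*sin(26deg)
= -4*0.8988 - 2*0.4384
= -4.47
v'_2 = -4*sin(26deg) + 2*cos(26deg)
= -4*0.4384 + 2*0.8988
= 0.04
v' = -4.47*e1 + 0.04*e2


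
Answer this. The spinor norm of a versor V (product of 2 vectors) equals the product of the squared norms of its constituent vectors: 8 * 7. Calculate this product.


Spinor norm N(V) = |v1|^2 * |v2|^2 * ... * |v2|^2
= 8 * 7
Running product: 8, 56
N(V) = 56


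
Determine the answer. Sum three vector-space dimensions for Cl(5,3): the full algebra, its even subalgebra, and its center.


n = 5 + 3 = 8
Total dim = 2^8 = 256
Even subalgebra dim = 2^7 = 128
n is even, so center dim = 1
Sum = 256 + 128 + 1 = 385


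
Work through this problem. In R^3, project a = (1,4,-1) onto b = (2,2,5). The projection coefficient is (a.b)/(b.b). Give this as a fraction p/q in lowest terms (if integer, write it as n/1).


Projection coefficient = (a . b) / (b . b)
a . b = 1*2 + 4*2 + (-1)*5
= 2 + 8 + (-5) = 5
b . b = 2^2 + 2^2 + 5^2
= 4 + 4 + 25 = 33
Coefficient = 5/33
In lowest terms: 5/33


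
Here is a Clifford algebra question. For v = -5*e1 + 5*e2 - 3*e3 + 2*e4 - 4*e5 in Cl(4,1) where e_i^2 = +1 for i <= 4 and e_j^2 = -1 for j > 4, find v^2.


v^2 = sum of c_i^2 * e_i^2
Positive signature terms (e_i^2 = +1): (-5)^2 + 5^2 + (-3)^2 + 2^2 = 63
Negative signature terms (e_j^2 = -1): (-4)^2 = 16
v^2 = 63 - 16 = 47


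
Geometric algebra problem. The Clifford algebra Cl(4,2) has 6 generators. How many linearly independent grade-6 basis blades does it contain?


Number of grade-k basis blades in Cl(p,q) with n = p + q is C(n, k).
n = 4 + 2 = 6
C(6, 6) = 6! / (6! * 0!)
= 720 / (720 * 1)
= 1


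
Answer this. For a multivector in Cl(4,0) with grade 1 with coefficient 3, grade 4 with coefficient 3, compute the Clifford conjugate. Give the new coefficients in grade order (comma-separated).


Clifford conjugate sign for grade k: (-1)^(k(k+1)/2)
Grade 1: (-1)^(1*2/2) = (-1)^1 = -1, coeff 3 -> -3
Grade 4: (-1)^(4*5/2) = (-1)^10 = 1, coeff 3 -> 3
Conjugated coefficients: -3, 3


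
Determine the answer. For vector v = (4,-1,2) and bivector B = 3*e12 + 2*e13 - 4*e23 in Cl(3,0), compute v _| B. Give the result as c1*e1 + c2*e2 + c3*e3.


Left contraction v _| B = <vB>_1 (grade-1 part of the geometric product vB).
Using e1_|e12 = e2, e2_|e12 = -e1, e1_|e13 = e3, e3_|e13 = -e1, e2_|e23 = e3, e3_|e23 = -e2:
e1 coeff: -v2*b12 - v3*b13 = -(-1)*(3) - (2)*(2) = -1
e2 coeff: v1*b12 - v3*b23 = (4)*(3) - (2)*(-4) = 20
e3 coeff: v1*b13 + v2*b23 = (4)*(2) + (-1)*(-4) = 12
v _| B = -1*e1 + 20*e2 + 12*e3


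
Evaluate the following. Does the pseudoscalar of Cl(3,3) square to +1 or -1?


The pseudoscalar I = e1...e_n (product of all n generators) of Cl(p,q) satisfies I^2 = (-1)^(q + n(n-1)/2).
p = 3, q = 3, n = p + q = 6
n(n-1)/2 = 6 * 5 / 2 = 15
Exponent = q + n(n-1)/2 = 3 + 15 = 18
I^2 = (-1)^18 = +1


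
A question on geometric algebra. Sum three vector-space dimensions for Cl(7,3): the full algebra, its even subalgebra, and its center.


n = 7 + 3 = 10
Total dim = 2^10 = 1024
Even subalgebra dim = 2^9 = 512
n is even, so center dim = 1
Sum = 1024 + 512 + 1 = 1537


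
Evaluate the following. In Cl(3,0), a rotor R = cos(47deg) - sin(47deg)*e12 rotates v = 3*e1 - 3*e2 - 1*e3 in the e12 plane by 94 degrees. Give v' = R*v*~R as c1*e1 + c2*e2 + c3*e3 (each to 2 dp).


Rotor R = cos(47deg) - sin(47deg)*e12
Rotation angle theta = 2 * 47 = 94 degrees in the e12 plane (e1 -> e2).
The component perpendicular to the plane (e3) is invariant: v'_3 = v3 = -1.00
cos(94deg) = -0.0698, sin(94deg) = 0.9976
v'_1 = v1*cos(theta) - v2*sin(theta) = 3*(-0.0698) - (-3)*0.9976 = 2.78
v'_2 = v1*sin(theta) + v2*cos(theta) = 3*0.9976 + (-3)*(-0.0698) = 3.20
v' = 2.78*e1 + 3.20*e2 - 1.00*e3


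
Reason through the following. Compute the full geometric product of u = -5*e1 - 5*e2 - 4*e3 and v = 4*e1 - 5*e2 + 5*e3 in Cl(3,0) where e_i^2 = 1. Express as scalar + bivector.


In Cl(3,0): e_i^2 = 1, e_ie_j = -e_je_i for i != j.
Scalar part = u . v = (-5)*4 + (-5)*(-5) + (-4)*5
= -20 + 25 + (-20) = -15
e12 coeff = (-5)*(-5) - (-5)*4 = 25 - (-20) = 45
e13 coeff = (-5)*5 - (-4)*4 = -25 - (-16) = -9
e23 coeff = (-5)*5 - (-4)*(-5) = -25 - 20 = -45
uv = -15 + 45*e12 - 9*e13 - 45*e23


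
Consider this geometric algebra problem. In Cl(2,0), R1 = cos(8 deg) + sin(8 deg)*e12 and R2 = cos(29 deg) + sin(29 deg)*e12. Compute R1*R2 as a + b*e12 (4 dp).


Same-plane rotors commute and their half-angles add:
R1*R2 = cos(a1 + a2) + sin(a1 + a2)*e12.
a1 + a2 = 8 + 29 = 37 deg
cos(37 deg) = 0.7986
sin(37 deg) = 0.6018
R1*R2 = 0.7986 + 0.6018*e12


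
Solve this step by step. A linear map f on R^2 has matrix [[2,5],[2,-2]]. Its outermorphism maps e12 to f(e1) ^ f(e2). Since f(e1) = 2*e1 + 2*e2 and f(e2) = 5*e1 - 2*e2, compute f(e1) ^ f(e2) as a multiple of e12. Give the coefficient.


The outermorphism of a linear map f sends e1^e2 to f(e1)^f(e2).
f(e1) = 2*e1 + 2*e2
f(e2) = 5*e1 - 2*e2
f(e1) ^ f(e2) = (2*e1 + 2*e2) ^ (5*e1 - 2*e2)
= 2*(-2)*e12 + 2*5*e21
= (-4 - 10)*e12
= -14*e12
Coefficient = -14


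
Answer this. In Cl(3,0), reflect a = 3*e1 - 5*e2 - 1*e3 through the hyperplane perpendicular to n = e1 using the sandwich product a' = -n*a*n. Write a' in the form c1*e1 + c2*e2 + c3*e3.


Reflection formula: a' = -n*a*n, with n = e1 (unit vector, n^2 = 1).
For reflection through hyperplane perp to e1:
The component along e1 flips sign, others stay.
a = (3, -5, -1)
a' = (-3, -5, -1)
a' = -3*e1 - 5*e2 - 1*e3


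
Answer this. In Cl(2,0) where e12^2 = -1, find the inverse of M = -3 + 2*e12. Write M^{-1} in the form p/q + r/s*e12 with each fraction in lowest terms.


M = -3 + 2*e12, where e12^2 = -1.
Since M commutes with its reverse ~M = a - b*e12, M * ~M = a^2 - b^2*e12^2 = a^2 + b^2.
So M^{-1} = ~M / (a^2 + b^2) = (a - b*e12)/(a^2 + b^2).
a^2 + b^2 = 9 + 4 = 13
Scalar part = -3/13 = -3/13
Bivector coeff = -2/13 = -2/13
M^{-1} = -3/13 - 2/13*e12


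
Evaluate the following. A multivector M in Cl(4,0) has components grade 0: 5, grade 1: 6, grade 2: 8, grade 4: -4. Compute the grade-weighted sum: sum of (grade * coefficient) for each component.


Grade-weighted sum = sum of grade_k * coefficient_k
0*5 = 0
1*6 = 6
2*8 = 16
4*(-4) = -16
Total = 0 + 6 + 16 + (-16) = 6


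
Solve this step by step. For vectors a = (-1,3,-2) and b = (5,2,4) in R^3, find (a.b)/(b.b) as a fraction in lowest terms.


Projection coefficient = (a . b) / (b . b)
a . b = (-1)*5 + 3*2 + (-2)*4
= -5 + 6 + (-8) = -7
b . b = 5^2 + 2^2 + 4^2
= 25 + 4 + 16 = 45
Coefficient = -7/45
In lowest terms: -7/45


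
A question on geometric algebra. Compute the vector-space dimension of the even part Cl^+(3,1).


Even subalgebra dimension = 2^(n-1)
n = 3 + 1 = 4
2^(4 - 1) = 2^3 = 8
Verification: sum of C(4,k) for even k = 1 + 6 + 1 = 8
Result = 8


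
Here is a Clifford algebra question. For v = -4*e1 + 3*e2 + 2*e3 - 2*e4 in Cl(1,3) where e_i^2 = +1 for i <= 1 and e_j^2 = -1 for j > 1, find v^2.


v^2 = sum of c_i^2 * e_i^2
Positive signature terms (e_i^2 = +1): (-4)^2 = 16
Negative signature terms (e_j^2 = -1): 3^2 + 2^2 + (-2)^2 = 17
v^2 = 16 - 17 = -1


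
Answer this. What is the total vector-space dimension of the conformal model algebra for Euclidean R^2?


The conformal model of R^2 uses Cl(3,1): the 2 Euclidean generators plus two extra orthogonal generators e+ (e+^2 = +1) and e- (e-^2 = -1), from which the null vectors e0, einf are built.
Number of generators m = 2 + 2 = 4.
dim Cl(p,q) = 2^m = 2^4 = 16


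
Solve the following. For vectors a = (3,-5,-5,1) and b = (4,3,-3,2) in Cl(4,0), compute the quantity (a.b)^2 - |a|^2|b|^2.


a . b = 3*4 + (-5)*3 + (-5)*(-3) + 1*2
= 12 + (-15) + 15 + 2 = 14
|a|^2 = 3^2 + (-5)^2 + (-5)^2 + 1^2 = 60
|b|^2 = 4^2 + 3^2 + (-3)^2 + 2^2 = 38
(a.b)^2 = 14^2 = 196
|a|^2 * |b|^2 = 60 * 38 = 2280
Result = 196 - 2280 = -2084


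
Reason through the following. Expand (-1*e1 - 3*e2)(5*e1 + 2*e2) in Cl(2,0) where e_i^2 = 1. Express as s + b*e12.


Expand: (-1*e1 - 3*e2)(5*e1 + 2*e2)
= (-1)*5*e1e1 + (-1)*2*e1e2 + (-3)*5*e2e1 + (-3)*2*e2e2
Using e1^2 = e2^2 = 1, e2e1 = -e1e2:
Scalar part s = (-1)*5 + (-3)*2 = -5 + (-6) = -11
Bivector part b = (-1)*2 - (-3)*5 = -2 - (-15) = 13
uv = -11 + 13*e12


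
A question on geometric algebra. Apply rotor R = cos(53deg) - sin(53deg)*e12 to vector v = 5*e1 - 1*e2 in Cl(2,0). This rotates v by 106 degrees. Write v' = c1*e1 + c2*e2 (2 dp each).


Rotor R = cos(53deg) - sin(53deg)*e12
Rotation angle theta = 2 * 53 = 106 degrees
v' = R*v*~R rotates v by theta.
cos(106deg) = -0.2756, sin(106deg) = 0.9613
v'_1 = 5*cos(106deg) - (-1)*sin(106deg)
= 5*(-0.2756) - (-1)*0.9613
= -0.42
v'_2 = 5*sin(106deg) + (-1)*cos(106deg)
= 5*0.9613 + (-1)*(-0.2756)
= 5.08
v' = -0.42*e1 + 5.08*e2


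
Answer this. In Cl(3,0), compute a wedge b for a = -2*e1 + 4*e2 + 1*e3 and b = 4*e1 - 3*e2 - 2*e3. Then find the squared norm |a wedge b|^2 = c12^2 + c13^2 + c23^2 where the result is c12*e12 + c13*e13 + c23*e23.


a wedge b = (a1*b2 - a2*b1)*e12 + (a1*b3 - a3*b1)*e13 + (a2*b3 - a3*b2)*e23
e12 coeff: (-2)*(-3) - 4*4 = 6 - 16 = -10
e13 coeff: (-2)*(-2) - 1*4 = 4 - 4 = 0
e23 coeff: 4*(-2) - 1*(-3) = -8 - (-3) = -5
|a wedge b|^2 = (-10)^2 + 0^2 + (-5)^2
= 100 + 0 + 25
= 125


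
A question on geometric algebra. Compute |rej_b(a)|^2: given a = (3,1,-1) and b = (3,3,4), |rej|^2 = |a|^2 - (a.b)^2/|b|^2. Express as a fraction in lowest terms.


|a|^2 = 3^2 + 1^2 + (-1)^2 = 11
|b|^2 = 3^2 + 3^2 + 4^2 = 34
a . b = 3*3 + 1*3 + (-1)*4 = 8
(a.b)^2 = 8^2 = 64
|rej|^2 = 11 - 64/34
= (374 - 64)/34
= 310/34
In lowest terms: 155/17


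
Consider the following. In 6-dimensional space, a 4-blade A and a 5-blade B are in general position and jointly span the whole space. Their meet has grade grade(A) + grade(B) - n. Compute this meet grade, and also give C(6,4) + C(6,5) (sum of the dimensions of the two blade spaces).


Meet grade = grade(A) + grade(B) - n
= 4 + 5 - 6 = 3
C(6,4) = 15
C(6,5) = 6
dim_A + dim_B = 15 + 6 = 21


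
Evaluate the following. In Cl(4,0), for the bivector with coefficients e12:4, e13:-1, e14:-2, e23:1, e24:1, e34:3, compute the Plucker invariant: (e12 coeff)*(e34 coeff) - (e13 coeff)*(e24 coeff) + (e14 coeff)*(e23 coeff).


Plucker relation: af - be + cd
a*f = 4*3 = 12
b*e = (-1)*1 = -1
c*d = (-2)*1 = -2
af - be + cd = 12 - (-1) + (-2)
= 11


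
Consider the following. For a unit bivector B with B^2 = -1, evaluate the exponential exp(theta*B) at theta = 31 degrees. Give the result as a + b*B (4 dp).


For a unit bivector B with B^2 = -1, the exponential series gives
e^(theta*B) = cos(theta) + sin(theta)*B (the GA analogue of Euler's formula).
theta = 31 degrees = 0.541052 rad
cos(31 deg) = 0.8572
sin(31 deg) = 0.5150
exp(theta*B) = 0.8572 + 0.5150*B


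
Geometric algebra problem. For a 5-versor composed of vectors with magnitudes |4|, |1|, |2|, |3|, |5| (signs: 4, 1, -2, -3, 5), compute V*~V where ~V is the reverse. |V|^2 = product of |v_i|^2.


Each vector v_i has |v_i|^2 = s_i^2
Squared scales: 4^2 = 16, 1^2 = 1, (-2)^2 = 4, (-3)^2 = 9, 5^2 = 25
|V|^2 = 16 * 1 * 4 * 9 * 25
= 14400


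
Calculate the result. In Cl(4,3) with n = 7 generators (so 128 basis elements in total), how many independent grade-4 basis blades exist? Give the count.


Number of grade-k basis blades in Cl(p,q) with n = p + q is C(n, k).
n = 4 + 3 = 7
C(7, 4) = 7! / (4! * 3!)
= 5040 / (24 * 6)
= 35


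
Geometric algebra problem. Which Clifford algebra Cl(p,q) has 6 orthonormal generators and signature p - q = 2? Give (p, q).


We need p + q = 6 and p - q = 2.
Adding: 2p = 6 + 2 = 8, so p = 4.
Then q = 6 - 4 = 2.
(p, q) = (4, 2)


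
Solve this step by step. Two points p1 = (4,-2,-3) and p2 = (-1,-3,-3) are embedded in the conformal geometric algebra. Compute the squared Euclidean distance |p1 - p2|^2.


p1 - p2 = (5, 1, 0)
|p1 - p2|^2 = 5^2 + 1^2 + 0^2
= 25 + 1 + 0
= 26


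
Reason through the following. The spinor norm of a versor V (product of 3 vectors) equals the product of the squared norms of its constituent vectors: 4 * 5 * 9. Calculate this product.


Spinor norm N(V) = |v1|^2 * |v2|^2 * ... * |v3|^2
= 4 * 5 * 9
Running product: 4, 20, 180
N(V) = 180


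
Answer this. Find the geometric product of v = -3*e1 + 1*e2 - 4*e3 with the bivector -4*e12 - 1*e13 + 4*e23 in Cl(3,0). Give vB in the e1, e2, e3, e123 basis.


vB has grade-1 (vector) and grade-3 (trivector) parts: vB = (v _| B) + (v ^ B).
Vector part <vB>_1:
  e1: -v2*b12 - v3*b13 = -(1)*(-4) - (-4)*(-1) = 0
  e2: v1*b12 - v3*b23 = (-3)*(-4) - (-4)*(4) = 28
  e3: v1*b13 + v2*b23 = (-3)*(-1) + (1)*(4) = 7
Trivector part <vB>_3:
  e123: v1*b23 - v2*b13 + v3*b12 = (-3)*(4) - (1)*(-1) + (-4)*(-4) = 5
vB = 0*e1 + 28*e2 + 7*e3 + 5*e123


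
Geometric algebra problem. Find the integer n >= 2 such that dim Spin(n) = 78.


dim Spin(n) = dim so(n) = n(n-1)/2.
Solve n(n-1)/2 = 78, i.e. n^2 - n - 156 = 0.
Discriminant = 1 + 8*78 = 625
n = (1 + sqrt(625))/2 = (1 + 25)/2 = 13


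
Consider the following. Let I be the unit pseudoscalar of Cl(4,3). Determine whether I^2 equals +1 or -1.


The pseudoscalar I = e1...e_n (product of all n generators) of Cl(p,q) satisfies I^2 = (-1)^(q + n(n-1)/2).
p = 4, q = 3, n = p + q = 7
n(n-1)/2 = 7 * 6 / 2 = 21
Exponent = q + n(n-1)/2 = 3 + 21 = 24
I^2 = (-1)^24 = +1


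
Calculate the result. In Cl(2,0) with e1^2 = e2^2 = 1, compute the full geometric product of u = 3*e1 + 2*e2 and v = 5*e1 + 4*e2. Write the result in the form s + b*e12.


Expand: (3*e1 + 2*e2)(5*e1 + 4*e2)
= 3*5*e1e1 + 3*4*e1e2 + 2*5*e2e1 + 2*4*e2e2
Using e1^2 = e2^2 = 1, e2e1 = -e1e2:
Scalar part s = 3*5 + 2*4 = 15 + 8 = 23
Bivector part b = 3*4 - 2*5 = 12 - 10 = 2
uv = 23 + 2*e12


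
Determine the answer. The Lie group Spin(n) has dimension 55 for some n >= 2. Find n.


dim Spin(n) = dim so(n) = n(n-1)/2.
Solve n(n-1)/2 = 55, i.e. n^2 - n - 110 = 0.
Discriminant = 1 + 8*55 = 441
n = (1 + sqrt(441))/2 = (1 + 21)/2 = 11


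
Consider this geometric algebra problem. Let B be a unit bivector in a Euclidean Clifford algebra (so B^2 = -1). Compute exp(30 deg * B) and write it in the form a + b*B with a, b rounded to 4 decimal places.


For a unit bivector B with B^2 = -1, the exponential series gives
e^(theta*B) = cos(theta) + sin(theta)*B (the GA analogue of Euler's formula).
theta = 30 degrees = 0.523599 rad
cos(30 deg) = 0.8660
sin(30 deg) = 0.5000
exp(theta*B) = 0.8660 + 0.5000*B


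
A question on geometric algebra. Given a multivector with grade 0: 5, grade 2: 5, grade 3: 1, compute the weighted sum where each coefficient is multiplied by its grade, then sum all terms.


Grade-weighted sum = sum of grade_k * coefficient_k
0*5 = 0
2*5 = 10
3*1 = 3
Total = 0 + 10 + 3 = 13


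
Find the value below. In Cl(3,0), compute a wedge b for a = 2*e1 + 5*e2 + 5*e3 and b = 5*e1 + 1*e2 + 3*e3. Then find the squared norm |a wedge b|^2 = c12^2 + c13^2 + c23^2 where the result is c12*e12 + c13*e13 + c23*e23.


a wedge b = (a1*b2 - a2*b1)*e12 + (a1*b3 - a3*b1)*e13 + (a2*b3 - a3*b2)*e23
e12 coeff: 2*1 - 5*5 = 2 - 25 = -23
e13 coeff: 2*3 - 5*5 = 6 - 25 = -19
e23 coeff: 5*3 - 5*1 = 15 - 5 = 10
|a wedge b|^2 = (-23)^2 + (-19)^2 + 10^2
= 529 + 361 + 100
= 990


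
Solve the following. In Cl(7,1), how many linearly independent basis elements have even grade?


Even subalgebra dimension = 2^(n-1)
n = 7 + 1 = 8
2^(8 - 1) = 2^7 = 128
Verification: sum of C(8,k) for even k = 1 + 28 + 70 + 28 + 1 = 128
Result = 128


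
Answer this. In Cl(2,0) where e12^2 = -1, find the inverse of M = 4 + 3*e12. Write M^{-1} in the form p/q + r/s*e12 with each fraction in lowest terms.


M = 4 + 3*e12, where e12^2 = -1.
Since M commutes with its reverse ~M = a - b*e12, M * ~M = a^2 - b^2*e12^2 = a^2 + b^2.
So M^{-1} = ~M / (a^2 + b^2) = (a - b*e12)/(a^2 + b^2).
a^2 + b^2 = 16 + 9 = 25
Scalar part = 4/25 = 4/25
Bivector coeff = -3/25 = -3/25
M^{-1} = 4/25 - 3/25*e12


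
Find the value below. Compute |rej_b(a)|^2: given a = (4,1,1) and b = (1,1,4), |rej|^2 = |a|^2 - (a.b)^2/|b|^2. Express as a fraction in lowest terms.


|a|^2 = 4^2 + 1^2 + 1^2 = 18
|b|^2 = 1^2 + 1^2 + 4^2 = 18
a . b = 4*1 + 1*1 + 1*4 = 9
(a.b)^2 = 9^2 = 81
|rej|^2 = 18 - 81/18
= (324 - 81)/18
= 243/18
In lowest terms: 27/2


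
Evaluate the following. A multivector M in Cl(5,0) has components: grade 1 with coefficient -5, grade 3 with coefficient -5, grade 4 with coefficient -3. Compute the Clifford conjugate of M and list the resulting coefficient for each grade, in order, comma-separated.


Clifford conjugate sign for grade k: (-1)^(k(k+1)/2)
Grade 1: (-1)^(1*2/2) = (-1)^1 = -1, coeff -5 -> 5
Grade 3: (-1)^(3*4/2) = (-1)^6 = 1, coeff -5 -> -5
Grade 4: (-1)^(4*5/2) = (-1)^10 = 1, coeff -3 -> -3
Conjugated coefficients: 5, -5, -3


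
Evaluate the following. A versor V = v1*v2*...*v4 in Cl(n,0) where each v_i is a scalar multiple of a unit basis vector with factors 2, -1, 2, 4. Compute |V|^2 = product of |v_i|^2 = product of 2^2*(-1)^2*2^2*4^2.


Each vector v_i has |v_i|^2 = s_i^2
Squared scales: 2^2 = 4, (-1)^2 = 1, 2^2 = 4, 4^2 = 16
|V|^2 = 4 * 1 * 4 * 16
= 256


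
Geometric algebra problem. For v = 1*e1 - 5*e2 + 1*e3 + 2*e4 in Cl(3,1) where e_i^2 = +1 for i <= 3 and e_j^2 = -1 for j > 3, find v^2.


v^2 = sum of c_i^2 * e_i^2
Positive signature terms (e_i^2 = +1): 1^2 + (-5)^2 + 1^2 = 27
Negative signature terms (e_j^2 = -1): 2^2 = 4
v^2 = 27 - 4 = 23


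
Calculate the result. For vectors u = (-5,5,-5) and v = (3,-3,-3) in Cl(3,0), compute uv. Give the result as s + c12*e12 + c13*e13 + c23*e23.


In Cl(3,0): e_i^2 = 1, e_ie_j = -e_je_i for i != j.
Scalar part = u . v = (-5)*3 + 5*(-3) + (-5)*(-3)
= -15 + (-15) + 15 = -15
e12 coeff = (-5)*(-3) - 5*3 = 15 - 15 = 0
e13 coeff = (-5)*(-3) - (-5)*3 = 15 - (-15) = 30
e23 coeff = 5*(-3) - (-5)*(-3) = -15 - 15 = -30
uv = -15 + 0*e12 + 30*e13 - 30*e23


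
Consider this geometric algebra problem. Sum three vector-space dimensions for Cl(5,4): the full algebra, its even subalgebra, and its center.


n = 5 + 4 = 9
Total dim = 2^9 = 512
Even subalgebra dim = 2^8 = 256
n is odd, so center dim = 2
Sum = 512 + 256 + 2 = 770


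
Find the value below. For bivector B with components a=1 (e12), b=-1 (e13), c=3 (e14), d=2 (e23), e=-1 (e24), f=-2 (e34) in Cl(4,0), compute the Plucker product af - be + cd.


Plucker relation: af - be + cd
a*f = 1*(-2) = -2
b*e = (-1)*(-1) = 1
c*d = 3*2 = 6
af - be + cd = -2 - 1 + 6
= 3


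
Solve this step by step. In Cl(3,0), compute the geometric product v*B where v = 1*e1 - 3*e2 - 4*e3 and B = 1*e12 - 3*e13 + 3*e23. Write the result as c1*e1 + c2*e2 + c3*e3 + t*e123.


vB has grade-1 (vector) and grade-3 (trivector) parts: vB = (v _| B) + (v ^ B).
Vector part <vB>_1:
  e1: -v2*b12 - v3*b13 = -(-3)*(1) - (-4)*(-3) = -9
  e2: v1*b12 - v3*b23 = (1)*(1) - (-4)*(3) = 13
  e3: v1*b13 + v2*b23 = (1)*(-3) + (-3)*(3) = -12
Trivector part <vB>_3:
  e123: v1*b23 - v2*b13 + v3*b12 = (1)*(3) - (-3)*(-3) + (-4)*(1) = -10
vB = -9*e1 + 13*e2 - 12*e3 - 10*e123


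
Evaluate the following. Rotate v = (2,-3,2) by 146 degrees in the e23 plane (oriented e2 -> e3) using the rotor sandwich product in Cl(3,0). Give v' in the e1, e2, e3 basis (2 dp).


Rotor R = cos(73deg) - sin(73deg)*e23
Rotation angle theta = 2 * 73 = 146 degrees in the e23 plane (e2 -> e3).
The component perpendicular to the plane (e1) is invariant: v'_1 = v1 = 2.00
cos(146deg) = -0.8290, sin(146deg) = 0.5592
v'_2 = v2*cos(theta) - v3*sin(theta) = -3*(-0.8290) - 2*0.5592 = 1.37
v'_3 = v2*sin(theta) + v3*cos(theta) = -3*0.5592 + 2*(-0.8290) = -3.34
v' = 2.00*e1 + 1.37*e2 - 3.34*e3


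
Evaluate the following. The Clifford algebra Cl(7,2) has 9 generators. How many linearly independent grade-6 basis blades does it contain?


Number of grade-k basis blades in Cl(p,q) with n = p + q is C(n, k).
n = 7 + 2 = 9
C(9, 6) = 9! / (6! * 3!)
= 362880 / (720 * 6)
= 84


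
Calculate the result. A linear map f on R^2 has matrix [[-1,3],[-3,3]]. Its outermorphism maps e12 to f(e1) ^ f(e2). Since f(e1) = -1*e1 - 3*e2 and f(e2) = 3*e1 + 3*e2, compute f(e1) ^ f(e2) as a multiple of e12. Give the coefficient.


The outermorphism of a linear map f sends e1^e2 to f(e1)^f(e2).
f(e1) = -1*e1 - 3*e2
f(e2) = 3*e1 + 3*e2
f(e1) ^ f(e2) = (-1*e1 - 3*e2) ^ (3*e1 + 3*e2)
= (-1)*3*e12 + (-3)*3*e21
= (-3 - (-9))*e12
= 6*e12
Coefficient = 6


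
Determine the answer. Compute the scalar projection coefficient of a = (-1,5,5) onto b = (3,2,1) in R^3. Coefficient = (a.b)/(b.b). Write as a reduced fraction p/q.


Projection coefficient = (a . b) / (b . b)
a . b = (-1)*3 + 5*2 + 5*1
= -3 + 10 + 5 = 12
b . b = 3^2 + 2^2 + 1^2
= 9 + 4 + 1 = 14
Coefficient = 12/14
In lowest terms: 6/7


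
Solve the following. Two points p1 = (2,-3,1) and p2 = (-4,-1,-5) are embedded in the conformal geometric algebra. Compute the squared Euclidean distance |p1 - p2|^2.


p1 - p2 = (6, -2, 6)
|p1 - p2|^2 = 6^2 + (-2)^2 + 6^2
= 36 + 4 + 36
= 76


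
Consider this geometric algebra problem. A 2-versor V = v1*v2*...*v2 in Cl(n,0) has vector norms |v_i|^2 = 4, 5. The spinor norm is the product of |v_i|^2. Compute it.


Spinor norm N(V) = |v1|^2 * |v2|^2 * ... * |v2|^2
= 4 * 5
Running product: 4, 20
N(V) = 20


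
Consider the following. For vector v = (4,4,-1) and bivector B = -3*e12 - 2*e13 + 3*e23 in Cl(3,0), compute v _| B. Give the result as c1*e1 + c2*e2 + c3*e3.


Left contraction v _| B = <vB>_1 (grade-1 part of the geometric product vB).
Using e1_|e12 = e2, e2_|e12 = -e1, e1_|e13 = e3, e3_|e13 = -e1, e2_|e23 = e3, e3_|e23 = -e2:
e1 coeff: -v2*b12 - v3*b13 = -(4)*(-3) - (-1)*(-2) = 10
e2 coeff: v1*b12 - v3*b23 = (4)*(-3) - (-1)*(3) = -9
e3 coeff: v1*b13 + v2*b23 = (4)*(-2) + (4)*(3) = 4
v _| B = 10*e1 - 9*e2 + 4*e3


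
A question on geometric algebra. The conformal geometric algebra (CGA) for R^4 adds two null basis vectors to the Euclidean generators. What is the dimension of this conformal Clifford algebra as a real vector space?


The conformal model of R^4 uses Cl(5,1): the 4 Euclidean generators plus two extra orthogonal generators e+ (e+^2 = +1) and e- (e-^2 = -1), from which the null vectors e0, einf are built.
Number of generators m = 4 + 2 = 6.
dim Cl(p,q) = 2^m = 2^6 = 64


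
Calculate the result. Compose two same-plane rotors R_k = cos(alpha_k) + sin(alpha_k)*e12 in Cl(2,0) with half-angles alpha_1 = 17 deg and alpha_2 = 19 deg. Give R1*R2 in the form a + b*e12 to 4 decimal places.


Same-plane rotors commute and their half-angles add:
R1*R2 = cos(a1 + a2) + sin(a1 + a2)*e12.
a1 + a2 = 17 + 19 = 36 deg
cos(36 deg) = 0.8090
sin(36 deg) = 0.5878
R1*R2 = 0.8090 + 0.5878*e12


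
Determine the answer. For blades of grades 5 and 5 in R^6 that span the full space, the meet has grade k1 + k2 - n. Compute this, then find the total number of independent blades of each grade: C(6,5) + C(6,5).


Meet grade = grade(A) + grade(B) - n
= 5 + 5 - 6 = 4
C(6,5) = 6
C(6,5) = 6
dim_A + dim_B = 6 + 6 = 12


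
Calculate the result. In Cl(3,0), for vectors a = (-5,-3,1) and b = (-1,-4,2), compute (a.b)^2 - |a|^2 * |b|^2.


a . b = (-5)*(-1) + (-3)*(-4) + 1*2
= 5 + 12 + 2 = 19
|a|^2 = (-5)^2 + (-3)^2 + 1^2 = 35
|b|^2 = (-1)^2 + (-4)^2 + 2^2 = 21
(a.b)^2 = 19^2 = 361
|a|^2 * |b|^2 = 35 * 21 = 735
Result = 361 - 735 = -374


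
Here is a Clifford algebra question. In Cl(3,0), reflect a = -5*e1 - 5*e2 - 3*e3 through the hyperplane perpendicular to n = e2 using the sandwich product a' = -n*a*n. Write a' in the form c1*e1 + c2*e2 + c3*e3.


Reflection formula: a' = -n*a*n, with n = e2 (unit vector, n^2 = 1).
For reflection through hyperplane perp to e2:
The component along e2 flips sign, others stay.
a = (-5, -5, -3)
a' = (-5, 5, -3)
a' = -5*e1 + 5*e2 - 3*e3


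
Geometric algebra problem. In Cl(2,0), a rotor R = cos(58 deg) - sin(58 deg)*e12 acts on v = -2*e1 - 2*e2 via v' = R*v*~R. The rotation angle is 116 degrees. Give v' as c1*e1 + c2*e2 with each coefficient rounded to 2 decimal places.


Rotor R = cos(58deg) - sin(58deg)*e12
Rotation angle theta = 2 * 58 = 116 degrees
v' = R*v*~R rotates v by theta.
cos(116deg) = -0.4384, sin(116deg) = 0.8988
v'_1 = -2*cos(116deg) - (-2)*sin(116deg)
= -2*(-0.4384) - (-2)*0.8988
= 2.67
v'_2 = -2*sin(116deg) + (-2)*cos(116deg)
= -2*0.8988 + (-2)*(-0.4384)
= -0.92
v' = 2.67*e1 - 0.92*e2


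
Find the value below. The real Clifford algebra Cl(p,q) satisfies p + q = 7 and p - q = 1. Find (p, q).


We need p + q = 7 and p - q = 1.
Adding: 2p = 7 + 1 = 8, so p = 4.
Then q = 7 - 4 = 3.
(p, q) = (4, 3)


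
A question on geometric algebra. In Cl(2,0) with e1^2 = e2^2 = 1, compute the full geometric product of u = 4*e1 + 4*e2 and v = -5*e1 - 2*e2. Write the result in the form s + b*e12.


Expand: (4*e1 + 4*e2)(-5*e1 - 2*e2)
= 4*(-5)*e1e1 + 4*(-2)*e1e2 + 4*(-5)*e2e1 + 4*(-2)*e2e2
Using e1^2 = e2^2 = 1, e2e1 = -e1e2:
Scalar part s = 4*(-5) + 4*(-2) = -20 + (-8) = -28
Bivector part b = 4*(-2) - 4*(-5) = -8 - (-20) = 12
uv = -28 + 12*e12


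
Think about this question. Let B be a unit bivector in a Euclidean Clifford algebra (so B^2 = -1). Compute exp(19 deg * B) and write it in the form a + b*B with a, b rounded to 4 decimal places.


For a unit bivector B with B^2 = -1, the exponential series gives
e^(theta*B) = cos(theta) + sin(theta)*B (the GA analogue of Euler's formula).
theta = 19 degrees = 0.331613 rad
cos(19 deg) = 0.9455
sin(19 deg) = 0.3256
exp(theta*B) = 0.9455 + 0.3256*B


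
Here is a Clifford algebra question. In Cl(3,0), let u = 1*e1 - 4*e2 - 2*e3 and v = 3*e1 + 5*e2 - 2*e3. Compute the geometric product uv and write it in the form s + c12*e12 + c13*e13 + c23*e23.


In Cl(3,0): e_i^2 = 1, e_ie_j = -e_je_i for i != j.
Scalar part = u . v = 1*3 + (-4)*5 + (-2)*(-2)
= 3 + (-20) + 4 = -13
e12 coeff = 1*5 - (-4)*3 = 5 - (-12) = 17
e13 coeff = 1*(-2) - (-2)*3 = -2 - (-6) = 4
e23 coeff = (-4)*(-2) - (-2)*5 = 8 - (-10) = 18
uv = -13 + 17*e12 + 4*e13 + 18*e23


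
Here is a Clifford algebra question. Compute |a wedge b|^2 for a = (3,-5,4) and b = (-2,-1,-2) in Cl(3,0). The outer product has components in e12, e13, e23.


a wedge b = (a1*b2 - a2*b1)*e12 + (a1*b3 - a3*b1)*e13 + (a2*b3 - a3*b2)*e23
e12 coeff: 3*(-1) - (-5)*(-2) = -3 - 10 = -13
e13 coeff: 3*(-2) - 4*(-2) = -6 - (-8) = 2
e23 coeff: (-5)*(-2) - 4*(-1) = 10 - (-4) = 14
|a wedge b|^2 = (-13)^2 + 2^2 + 14^2
= 169 + 4 + 196
= 369


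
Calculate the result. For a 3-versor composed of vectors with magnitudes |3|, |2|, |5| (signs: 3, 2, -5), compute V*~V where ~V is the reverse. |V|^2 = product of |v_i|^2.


Each vector v_i has |v_i|^2 = s_i^2
Squared scales: 3^2 = 9, 2^2 = 4, (-5)^2 = 25
|V|^2 = 9 * 4 * 25
= 900


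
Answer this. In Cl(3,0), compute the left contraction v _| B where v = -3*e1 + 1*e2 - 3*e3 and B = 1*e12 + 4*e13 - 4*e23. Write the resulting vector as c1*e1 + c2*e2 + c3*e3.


Left contraction v _| B = <vB>_1 (grade-1 part of the geometric product vB).
Using e1_|e12 = e2, e2_|e12 = -e1, e1_|e13 = e3, e3_|e13 = -e1, e2_|e23 = e3, e3_|e23 = -e2:
e1 coeff: -v2*b12 - v3*b13 = -(1)*(1) - (-3)*(4) = 11
e2 coeff: v1*b12 - v3*b23 = (-3)*(1) - (-3)*(-4) = -15
e3 coeff: v1*b13 + v2*b23 = (-3)*(4) + (1)*(-4) = -16
v _| B = 11*e1 - 15*e2 - 16*e3


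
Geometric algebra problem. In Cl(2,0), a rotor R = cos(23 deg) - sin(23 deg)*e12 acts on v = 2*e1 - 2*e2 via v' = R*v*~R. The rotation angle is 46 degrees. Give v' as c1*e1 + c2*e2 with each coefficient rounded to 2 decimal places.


Rotor R = cos(23deg) - sin(23deg)*e12
Rotation angle theta = 2 * 23 = 46 degrees
v' = R*v*~R rotates v by theta.
cos(46deg) = 0.6947, sin(46deg) = 0.7193
v'_1 = 2*cos(46deg) - (-2)*sin(46deg)
= 2*0.6947 - (-2)*0.7193
= 2.83
v'_2 = 2*sin(46deg) + (-2)*cos(46deg)
= 2*0.7193 + (-2)*0.6947
= 0.05
v' = 2.83*e1 + 0.05*e2


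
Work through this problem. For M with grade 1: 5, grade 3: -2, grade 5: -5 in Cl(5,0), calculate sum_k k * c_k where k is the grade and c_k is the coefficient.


Grade-weighted sum = sum of grade_k * coefficient_k
1*5 = 5
3*(-2) = -6
5*(-5) = -25
Total = 5 + (-6) + (-25) = -26


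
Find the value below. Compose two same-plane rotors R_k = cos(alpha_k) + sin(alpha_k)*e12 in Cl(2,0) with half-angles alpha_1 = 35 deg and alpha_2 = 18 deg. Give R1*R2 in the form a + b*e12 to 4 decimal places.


Same-plane rotors commute and their half-angles add:
R1*R2 = cos(a1 + a2) + sin(a1 + a2)*e12.
a1 + a2 = 35 + 18 = 53 deg
cos(53 deg) = 0.6018
sin(53 deg) = 0.7986
R1*R2 = 0.6018 + 0.7986*e12


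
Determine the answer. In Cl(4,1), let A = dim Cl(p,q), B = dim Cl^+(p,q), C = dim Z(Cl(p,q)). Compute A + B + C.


n = 4 + 1 = 5
Total dim = 2^5 = 32
Even subalgebra dim = 2^4 = 16
n is odd, so center dim = 2
Sum = 32 + 16 + 2 = 50


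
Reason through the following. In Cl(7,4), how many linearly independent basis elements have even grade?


Even subalgebra dimension = 2^(n-1)
n = 7 + 4 = 11
2^(11 - 1) = 2^10 = 1024
Verification: sum of C(11,k) for even k = 1 + 55 + 330 + 462 + 165 + 11 = 1024
Result = 1024


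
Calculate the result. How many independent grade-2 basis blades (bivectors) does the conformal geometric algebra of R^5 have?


The conformal model of R^5 uses Cl(6,1) with m = 5 + 2 = 7 generators.
Number of grade-2 blades = C(m, 2) = C(7, 2)
= 7*6/2 = 21


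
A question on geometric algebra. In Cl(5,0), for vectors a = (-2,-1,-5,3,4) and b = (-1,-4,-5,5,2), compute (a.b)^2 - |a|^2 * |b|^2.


a . b = (-2)*(-1) + (-1)*(-4) + (-5)*(-5) + 3*5 + 4*2
= 2 + 4 + 25 + 15 + 8 = 54
|a|^2 = (-2)^2 + (-1)^2 + (-5)^2 + 3^2 + 4^2 = 55
|b|^2 = (-1)^2 + (-4)^2 + (-5)^2 + 5^2 + 2^2 = 71
(a.b)^2 = 54^2 = 2916
|a|^2 * |b|^2 = 55 * 71 = 3905
Result = 2916 - 3905 = -989


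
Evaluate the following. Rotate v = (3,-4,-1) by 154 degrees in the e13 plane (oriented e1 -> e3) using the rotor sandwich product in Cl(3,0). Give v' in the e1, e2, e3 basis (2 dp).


Rotor R = cos(77deg) - sin(77deg)*e13
Rotation angle theta = 2 * 77 = 154 degrees in the e13 plane (e1 -> e3).
The component perpendicular to the plane (e2) is invariant: v'_2 = v2 = -4.00
cos(154deg) = -0.8988, sin(154deg) = 0.4384
v'_1 = v1*cos(theta) - v3*sin(theta) = 3*(-0.8988) - (-1)*0.4384 = -2.26
v'_3 = v1*sin(theta) + v3*cos(theta) = 3*0.4384 + (-1)*(-0.8988) = 2.21
v' = -2.26*e1 - 4.00*e2 + 2.21*e3


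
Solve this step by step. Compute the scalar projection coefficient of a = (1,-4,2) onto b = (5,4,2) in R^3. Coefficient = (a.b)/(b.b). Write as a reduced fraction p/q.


Projection coefficient = (a . b) / (b . b)
a . b = 1*5 + (-4)*4 + 2*2
= 5 + (-16) + 4 = -7
b . b = 5^2 + 4^2 + 2^2
= 25 + 16 + 4 = 45
Coefficient = -7/45
In lowest terms: -7/45


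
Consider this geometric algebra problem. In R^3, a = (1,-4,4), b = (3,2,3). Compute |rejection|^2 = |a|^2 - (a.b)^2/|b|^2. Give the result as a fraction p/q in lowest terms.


|a|^2 = 1^2 + (-4)^2 + 4^2 = 33
|b|^2 = 3^2 + 2^2 + 3^2 = 22
a . b = 1*3 + (-4)*2 + 4*3 = 7
(a.b)^2 = 7^2 = 49
|rej|^2 = 33 - 49/22
= (726 - 49)/22
= 677/22
In lowest terms: 677/22


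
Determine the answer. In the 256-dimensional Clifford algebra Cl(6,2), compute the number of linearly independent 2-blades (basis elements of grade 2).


Number of grade-k basis blades in Cl(p,q) with n = p + q is C(n, k).
n = 6 + 2 = 8
C(8, 2) = 8! / (2! * 6!)
= 40320 / (2 * 720)
= 28
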